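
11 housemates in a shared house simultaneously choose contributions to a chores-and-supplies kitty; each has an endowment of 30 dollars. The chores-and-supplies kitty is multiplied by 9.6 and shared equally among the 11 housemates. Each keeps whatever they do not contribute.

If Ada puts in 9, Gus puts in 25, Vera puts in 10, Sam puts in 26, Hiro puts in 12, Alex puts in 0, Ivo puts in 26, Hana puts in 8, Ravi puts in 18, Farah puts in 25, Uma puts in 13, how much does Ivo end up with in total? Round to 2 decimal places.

154.11 dollars

Total contributed: 9 + 25 + 10 + 26 + 12 + 0 + 26 + 8 + 18 + 25 + 13 = 172.
Each receives 9.6 × 172 / 11 = 150.11 from the chores-and-supplies kitty.
Ivo keeps 30 − 26 = 4, so Ivo's payoff is 4 + 150.11 = 154.11.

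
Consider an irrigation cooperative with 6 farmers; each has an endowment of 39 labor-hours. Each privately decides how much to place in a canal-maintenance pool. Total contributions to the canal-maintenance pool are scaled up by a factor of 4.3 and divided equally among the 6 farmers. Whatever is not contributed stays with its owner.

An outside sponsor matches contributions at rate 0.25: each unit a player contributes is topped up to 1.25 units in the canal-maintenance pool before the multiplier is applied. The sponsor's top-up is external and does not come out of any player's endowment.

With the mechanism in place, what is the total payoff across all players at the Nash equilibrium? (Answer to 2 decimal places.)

The effective private return is 4.3 × 1.25 / 6 = 0.8958, which is still under 1, so the mechanism doesn't change anyone's dominant strategy: zero contribution.
At the Nash equilibrium no one contributes; group total payoff = 6 × 39 = 234.

234.00 labor-hours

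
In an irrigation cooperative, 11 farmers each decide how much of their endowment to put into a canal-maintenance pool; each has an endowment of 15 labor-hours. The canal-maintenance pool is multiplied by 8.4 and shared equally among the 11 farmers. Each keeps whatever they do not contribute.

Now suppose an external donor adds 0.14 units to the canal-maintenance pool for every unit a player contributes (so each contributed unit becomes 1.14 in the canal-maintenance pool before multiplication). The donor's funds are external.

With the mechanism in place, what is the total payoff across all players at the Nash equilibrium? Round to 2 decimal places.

165.00 labor-hours

Even with the mechanism, each unit contributed returns only 8.4 × 1.14 / 11 = 0.8705 per unit of net cost, so contributing nothing is still dominant.
Everyone keeps their endowment and the group total is 11 × 15 = 165.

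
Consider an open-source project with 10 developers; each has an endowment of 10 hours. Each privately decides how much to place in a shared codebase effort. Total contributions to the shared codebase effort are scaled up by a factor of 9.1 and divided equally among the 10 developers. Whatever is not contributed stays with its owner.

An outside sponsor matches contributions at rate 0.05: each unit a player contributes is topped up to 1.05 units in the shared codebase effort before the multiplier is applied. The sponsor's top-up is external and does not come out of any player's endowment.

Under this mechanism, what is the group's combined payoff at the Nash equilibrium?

100.00 hours

With the mechanism, a contributed unit returns 9.1 × 1.05 / 10 = 0.9555 per unit of net cost — still below 1 — so contributing 0 remains dominant for every player.
At the Nash equilibrium no one contributes; group total payoff = 10 × 10 = 100.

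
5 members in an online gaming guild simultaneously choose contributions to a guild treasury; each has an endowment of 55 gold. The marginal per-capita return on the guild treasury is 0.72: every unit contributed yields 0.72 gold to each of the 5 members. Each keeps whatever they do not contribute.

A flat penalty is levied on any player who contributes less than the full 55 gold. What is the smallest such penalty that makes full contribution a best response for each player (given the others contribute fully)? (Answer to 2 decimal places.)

15.40 gold

Given the others contribute fully, the best deviation is to contribute 0 (any partial contribution still incurs the fine and gives up units whose private return 0.72 is below 1).
Deviating from 55 to 0 saves 55 gold but forfeits the deviator's share of the drop in the guild treasury: 0.72 × 55 = 39.60.
So the deviation gain is 55 − 39.60 = 15.40, and the fine must be at least 15.40 gold to wipe it out.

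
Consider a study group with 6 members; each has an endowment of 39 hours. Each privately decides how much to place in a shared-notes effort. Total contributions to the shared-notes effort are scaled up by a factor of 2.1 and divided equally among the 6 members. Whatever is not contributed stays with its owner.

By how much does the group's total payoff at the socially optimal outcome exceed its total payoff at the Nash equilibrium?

Each contributed unit returns 2.1/6 = 0.3500 to its contributor — below 1 — so contributing 0 is dominant for every player. At the Nash equilibrium everyone keeps their 39, and the group total is 6 × 39 = 234.
Each contributed unit returns 2.100 to the group as a whole (0.3500 to each of 6 players), which exceeds 1, so the social optimum is full contribution: group total = 2.100 × 234 = 491.40.
Efficiency loss = 491.40 − 234 = 257.40.

257.40 hours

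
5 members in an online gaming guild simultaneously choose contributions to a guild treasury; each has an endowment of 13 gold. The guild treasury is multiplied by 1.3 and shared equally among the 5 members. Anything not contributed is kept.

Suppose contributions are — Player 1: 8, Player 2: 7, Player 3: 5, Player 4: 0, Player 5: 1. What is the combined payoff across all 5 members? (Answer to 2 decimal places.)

71.30 gold

Total contributed: 8 + 7 + 5 + 0 + 1 = 21; total kept: 5 × 13 − 21 = 44.
The guild treasury pays out 1.3 × 21 = 27.30 in aggregate.
Group total = 44 + 27.30 = 71.30.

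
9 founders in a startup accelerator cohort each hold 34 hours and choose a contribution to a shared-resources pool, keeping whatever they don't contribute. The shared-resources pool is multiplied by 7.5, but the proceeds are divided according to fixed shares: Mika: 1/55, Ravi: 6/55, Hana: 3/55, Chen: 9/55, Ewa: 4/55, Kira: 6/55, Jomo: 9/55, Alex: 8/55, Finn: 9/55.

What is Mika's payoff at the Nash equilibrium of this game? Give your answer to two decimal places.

Player j's private return per contributed unit is 7.5 × (j's share). Contributing is weakly dominant for j when that share is at least 1/7.5 = 0.1333, and contributing 0 is dominant otherwise.
Chen, Jomo, Alex and Finn clear that bar, contributing 34 each; the remaining 5 contribute 0. Total contributed: 136.
Mika keeps 34 and receives 7.5 × 136 × 1/55 = 18.55 from the shared-resources pool, for a payoff of 52.55.

52.55 hours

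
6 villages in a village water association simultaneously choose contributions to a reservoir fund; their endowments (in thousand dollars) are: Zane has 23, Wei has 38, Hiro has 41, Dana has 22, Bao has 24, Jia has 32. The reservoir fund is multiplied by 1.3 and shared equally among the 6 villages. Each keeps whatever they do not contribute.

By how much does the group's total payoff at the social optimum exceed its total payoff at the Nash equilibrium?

54.00 thousand dollars

The private return per contributed unit is 1.3/6 = 0.2167 < 1 for every player regardless of endowment, so the Nash equilibrium is zero contribution and the group total is Σ E_j = 23 + 38 + 41 + 22 + 24 + 32 = 180.
Each contributed unit returns 1.300 to the group, so the social optimum is full contribution by everyone: group total = 1.300 × 180 = 234.00.
Efficiency loss = (1.300 − 1) × 180 = 54.00.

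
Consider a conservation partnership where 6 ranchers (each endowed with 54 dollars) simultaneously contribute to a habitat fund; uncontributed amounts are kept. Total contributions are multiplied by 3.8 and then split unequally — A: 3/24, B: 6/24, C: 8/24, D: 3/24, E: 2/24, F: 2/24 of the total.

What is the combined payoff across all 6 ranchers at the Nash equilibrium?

475.20 dollars

For player j, contributing a unit is worthwhile iff 3.8 × (j's share) ≥ 1, i.e. iff j's share is at least 0.2632.
Only C (8/24) clears that bar, contributing 54; the remaining 5 contribute 0. Total contributed: 54.
The habitat fund pays out 3.8 × 54 = 205.20 in total (split across the unequal shares, but the aggregate is all that matters for the group sum).
The 5 free-riders keep 54 each, adding 270. Group total = 270 + 205.20 = 475.20.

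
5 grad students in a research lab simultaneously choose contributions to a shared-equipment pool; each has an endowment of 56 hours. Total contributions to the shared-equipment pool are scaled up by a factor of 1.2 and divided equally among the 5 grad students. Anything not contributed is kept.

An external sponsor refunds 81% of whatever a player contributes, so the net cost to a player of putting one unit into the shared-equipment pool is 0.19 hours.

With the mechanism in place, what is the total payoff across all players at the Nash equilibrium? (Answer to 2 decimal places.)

562.80 hours

With the mechanism, a contributed unit returns (1.2/5) / 0.19 = 1.2632 per unit of net cost to the contributor — now above 1 — so contributing fully is weakly dominant for every player.
So the Nash equilibrium is full contribution by all 5; the group earns 5 × (56 × 0.81 + 1.2 × 56) = 562.80.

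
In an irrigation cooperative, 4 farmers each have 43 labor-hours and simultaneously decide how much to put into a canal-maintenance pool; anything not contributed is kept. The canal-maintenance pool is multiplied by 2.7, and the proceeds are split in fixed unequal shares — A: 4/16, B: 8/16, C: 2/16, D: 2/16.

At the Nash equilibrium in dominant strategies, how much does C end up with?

A player with share s gets back 2.7·s per unit contributed, so full contribution is dominant for anyone with s > 1/2.7 = 0.3704 and zero contribution is dominant for anyone below.
The only share above 0.3704 is B's 8/16, contributing 43; the remaining 3 contribute 0. Total contributed: 43.
C keeps 43 and receives 2.7 × 43 × 2/16 = 14.51 from the canal-maintenance pool, for a payoff of 57.51.

57.51 labor-hours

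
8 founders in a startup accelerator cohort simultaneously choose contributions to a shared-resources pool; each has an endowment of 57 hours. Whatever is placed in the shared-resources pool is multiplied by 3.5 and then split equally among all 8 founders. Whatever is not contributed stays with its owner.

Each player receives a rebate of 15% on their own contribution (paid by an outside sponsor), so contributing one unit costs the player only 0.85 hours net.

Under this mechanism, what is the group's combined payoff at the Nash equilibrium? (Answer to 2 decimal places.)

456.00 hours

The effective private return is (3.5/8) / 0.85 = 0.5147, which is still under 1, so the mechanism doesn't change anyone's dominant strategy: zero contribution.
At the Nash equilibrium no one contributes; group total payoff = 8 × 57 = 456.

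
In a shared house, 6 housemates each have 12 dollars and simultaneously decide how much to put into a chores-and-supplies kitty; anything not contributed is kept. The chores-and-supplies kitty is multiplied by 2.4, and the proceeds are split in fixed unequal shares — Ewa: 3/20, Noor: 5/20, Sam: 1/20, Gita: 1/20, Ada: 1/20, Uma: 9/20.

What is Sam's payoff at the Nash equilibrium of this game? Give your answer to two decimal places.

For player j, contributing a unit is worthwhile iff 2.4 × (j's share) ≥ 1, i.e. iff j's share is at least 0.4167.
The only share above 0.4167 is Uma's 9/20, contributing 12; the remaining 5 contribute 0. Total contributed: 12.
Sam keeps 12 and receives 2.4 × 12 × 1/20 = 1.44 from the chores-and-supplies kitty, for a payoff of 13.44.

13.44 dollars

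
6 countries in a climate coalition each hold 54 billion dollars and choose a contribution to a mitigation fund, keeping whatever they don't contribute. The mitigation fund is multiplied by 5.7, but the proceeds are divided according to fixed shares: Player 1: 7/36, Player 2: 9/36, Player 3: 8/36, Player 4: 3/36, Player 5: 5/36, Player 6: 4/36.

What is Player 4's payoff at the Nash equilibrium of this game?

130.95 billion dollars

Player j's private return per contributed unit is 5.7 × (j's share). Contributing is weakly dominant for j when that share is at least 1/5.7 = 0.1754, and contributing 0 is dominant otherwise.
Player 1, Player 2 and Player 3 are above the threshold, contributing 54 each; the remaining 3 contribute 0. Total contributed: 162.
Player 4 keeps 54 and receives 5.7 × 162 × 3/36 = 76.95 from the mitigation fund, for a payoff of 130.95.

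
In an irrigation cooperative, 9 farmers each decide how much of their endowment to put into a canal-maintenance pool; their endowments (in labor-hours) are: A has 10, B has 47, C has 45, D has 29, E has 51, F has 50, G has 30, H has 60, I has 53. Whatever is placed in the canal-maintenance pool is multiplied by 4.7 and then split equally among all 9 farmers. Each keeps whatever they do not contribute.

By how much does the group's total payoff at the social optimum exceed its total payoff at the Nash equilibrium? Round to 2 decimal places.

1387.50 labor-hours

The private return per contributed unit is 4.7/9 = 0.5222 < 1 for every player regardless of endowment, so the Nash equilibrium is zero contribution and the group total is Σ E_j = 10 + 47 + 45 + 29 + 51 + 50 + 30 + 60 + 53 = 375.
Each contributed unit returns 4.700 to the group, so the social optimum is full contribution by everyone: group total = 4.700 × 375 = 1762.50.
Efficiency loss = (4.700 − 1) × 375 = 1387.50.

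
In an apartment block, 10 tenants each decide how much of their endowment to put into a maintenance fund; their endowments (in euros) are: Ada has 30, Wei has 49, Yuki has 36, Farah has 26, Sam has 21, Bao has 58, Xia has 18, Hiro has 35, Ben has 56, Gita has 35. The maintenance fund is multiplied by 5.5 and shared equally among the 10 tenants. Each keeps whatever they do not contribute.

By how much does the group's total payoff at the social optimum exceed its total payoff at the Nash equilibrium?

1638.00 euros

The private return per contributed unit is 5.5/10 = 0.5500 < 1 for every player regardless of endowment, so the Nash equilibrium is zero contribution and the group total is Σ E_j = 30 + 49 + 36 + 26 + 21 + 58 + 18 + 35 + 56 + 35 = 364.
Each contributed unit returns 5.500 to the group, so the social optimum is full contribution by everyone: group total = 5.500 × 364 = 2002.00.
Efficiency loss = (5.500 − 1) × 364 = 1638.00.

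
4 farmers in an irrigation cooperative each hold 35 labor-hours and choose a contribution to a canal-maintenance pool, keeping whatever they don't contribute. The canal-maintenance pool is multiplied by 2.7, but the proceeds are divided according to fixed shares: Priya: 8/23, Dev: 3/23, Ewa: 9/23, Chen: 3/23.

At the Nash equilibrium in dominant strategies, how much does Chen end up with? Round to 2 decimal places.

A player with share s gets back 2.7·s per unit contributed, so full contribution is dominant for anyone with s > 1/2.7 = 0.3704 and zero contribution is dominant for anyone below.
Ewa alone (share 9/23) is above the threshold, contributing 35; the remaining 3 contribute 0. Total contributed: 35.
Chen keeps 35 and receives 2.7 × 35 × 3/23 = 12.33 from the canal-maintenance pool, for a payoff of 47.33.

47.33 labor-hours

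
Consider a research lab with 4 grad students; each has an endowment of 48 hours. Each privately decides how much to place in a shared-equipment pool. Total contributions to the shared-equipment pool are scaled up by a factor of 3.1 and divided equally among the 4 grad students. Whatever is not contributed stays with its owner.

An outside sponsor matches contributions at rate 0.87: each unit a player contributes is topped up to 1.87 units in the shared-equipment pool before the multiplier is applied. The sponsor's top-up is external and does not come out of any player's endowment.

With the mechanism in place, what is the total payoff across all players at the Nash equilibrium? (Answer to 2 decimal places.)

1113.02 hours

With the mechanism, a contributed unit returns 3.1 × 1.87 / 4 = 1.4493 per unit of net cost to the contributor — now above 1 — so contributing fully is weakly dominant for every player.
So the Nash equilibrium is full contribution by all 4; the group earns 3.1 × 1.87 × 192 = 1113.02.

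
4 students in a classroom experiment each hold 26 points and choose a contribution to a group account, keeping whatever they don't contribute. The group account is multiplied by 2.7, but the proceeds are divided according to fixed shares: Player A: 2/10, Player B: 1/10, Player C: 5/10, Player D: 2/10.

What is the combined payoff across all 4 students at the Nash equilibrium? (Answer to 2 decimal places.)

148.20 points

Each unit j contributes comes back to j as 2.7 × (j's share), so j prefers to contribute only if that share exceeds 1/2.7 = 0.3704; otherwise keeping the unit dominates.
Only Player C (5/10) clears that bar, contributing 26; the remaining 3 contribute 0. Total contributed: 26.
The group account pays out 2.7 × 26 = 70.20 in total (split across the unequal shares, but the aggregate is all that matters for the group sum).
The 3 free-riders keep 26 each, adding 78. Group total = 78 + 70.20 = 148.20.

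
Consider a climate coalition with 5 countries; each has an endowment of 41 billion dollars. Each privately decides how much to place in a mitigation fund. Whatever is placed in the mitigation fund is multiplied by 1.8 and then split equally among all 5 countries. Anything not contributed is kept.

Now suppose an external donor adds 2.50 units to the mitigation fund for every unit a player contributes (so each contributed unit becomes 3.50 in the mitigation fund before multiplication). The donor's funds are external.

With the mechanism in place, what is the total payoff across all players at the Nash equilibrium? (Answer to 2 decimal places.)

1291.50 billion dollars

Under the mechanism each unit contributed yields 1.8 × 3.50 / 5 = 1.2600 back to its contributor per unit of net cost, which exceeds 1, making full contribution the dominant choice for everyone.
At the Nash equilibrium everyone contributes 41. Group total payoff = 1.8 × 3.50 × 205 = 1291.50.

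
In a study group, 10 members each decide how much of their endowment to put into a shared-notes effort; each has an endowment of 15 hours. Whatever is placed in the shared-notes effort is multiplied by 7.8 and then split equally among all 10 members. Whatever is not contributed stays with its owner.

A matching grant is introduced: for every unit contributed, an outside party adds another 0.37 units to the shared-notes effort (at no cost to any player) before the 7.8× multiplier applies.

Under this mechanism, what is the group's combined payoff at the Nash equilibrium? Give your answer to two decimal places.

Under the mechanism each unit contributed yields 7.8 × 1.37 / 10 = 1.0686 back to its contributor per unit of net cost, which exceeds 1, making full contribution the dominant choice for everyone.
So the Nash equilibrium is full contribution by all 10; the group earns 7.8 × 1.37 × 150 = 1602.90.

1602.90 hours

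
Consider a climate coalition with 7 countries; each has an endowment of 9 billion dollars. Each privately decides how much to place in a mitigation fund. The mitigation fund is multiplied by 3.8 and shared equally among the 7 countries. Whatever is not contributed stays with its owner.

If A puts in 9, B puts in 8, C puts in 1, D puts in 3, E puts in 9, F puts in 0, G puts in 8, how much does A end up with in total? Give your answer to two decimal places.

Total contributed: 9 + 8 + 1 + 3 + 9 + 0 + 8 = 38.
Each receives 3.8 × 38 / 7 = 20.63 from the mitigation fund.
A keeps 9 − 9 = 0, so A's payoff is 0 + 20.63 = 20.63.

20.63 billion dollars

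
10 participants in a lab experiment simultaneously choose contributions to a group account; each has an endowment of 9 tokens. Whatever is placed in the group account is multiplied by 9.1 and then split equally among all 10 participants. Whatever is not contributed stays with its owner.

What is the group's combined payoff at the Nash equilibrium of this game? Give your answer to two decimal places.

Each contributed unit returns 9.1/10 = 0.9100 to its contributor — below 1 — so contributing 0 is dominant for every player. At the Nash equilibrium everyone keeps their 9, and the group total is 10 × 9 = 90.

90.00 tokens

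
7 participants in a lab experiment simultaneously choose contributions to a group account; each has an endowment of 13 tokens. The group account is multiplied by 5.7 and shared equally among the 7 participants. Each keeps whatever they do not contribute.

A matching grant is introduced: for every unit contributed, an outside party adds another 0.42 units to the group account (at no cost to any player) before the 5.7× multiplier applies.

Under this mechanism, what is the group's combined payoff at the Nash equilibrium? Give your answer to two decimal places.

Under the mechanism each unit contributed yields 5.7 × 1.42 / 7 = 1.1563 back to its contributor per unit of net cost, which exceeds 1, making full contribution the dominant choice for everyone.
So the Nash equilibrium is full contribution by all 7; the group earns 5.7 × 1.42 × 91 = 736.55.

736.55 tokens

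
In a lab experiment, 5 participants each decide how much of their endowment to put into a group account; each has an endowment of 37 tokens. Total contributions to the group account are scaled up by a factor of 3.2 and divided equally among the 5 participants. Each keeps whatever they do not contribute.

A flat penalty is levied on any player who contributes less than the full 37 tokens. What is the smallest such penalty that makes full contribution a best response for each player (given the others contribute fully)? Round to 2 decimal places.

13.32 tokens

Given the others contribute fully, the best deviation is to contribute 0 (any partial contribution still incurs the fine and gives up units whose private return 0.6400 is below 1).
Deviating from 37 to 0 saves 37 tokens but forfeits the deviator's share of the drop in the group account: 3.2/5 × 37 = 23.68.
So the deviation gain is 37 − 23.68 = 13.32, and the fine must be at least 13.32 tokens to wipe it out.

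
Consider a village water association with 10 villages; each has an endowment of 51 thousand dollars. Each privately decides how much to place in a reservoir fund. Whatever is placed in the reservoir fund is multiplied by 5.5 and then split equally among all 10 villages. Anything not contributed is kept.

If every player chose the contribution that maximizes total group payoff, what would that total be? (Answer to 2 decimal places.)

Each contributed unit returns 5.500 to the group as a whole (0.5500 to each of 10 players), which exceeds 1, so the social optimum is full contribution: group total = 5.500 × 510 = 2805.00.

2805.00 thousand dollars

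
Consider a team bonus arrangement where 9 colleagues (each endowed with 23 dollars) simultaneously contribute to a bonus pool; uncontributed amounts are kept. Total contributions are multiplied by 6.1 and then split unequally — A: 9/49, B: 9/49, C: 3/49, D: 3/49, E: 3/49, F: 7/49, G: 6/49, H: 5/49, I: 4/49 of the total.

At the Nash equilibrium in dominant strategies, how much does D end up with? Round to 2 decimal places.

40.18 dollars

For player j, contributing a unit is worthwhile iff 6.1 × (j's share) ≥ 1, i.e. iff j's share is at least 0.1639.
A and B are above the threshold, contributing 23 each; the remaining 7 contribute 0. Total contributed: 46.
D keeps 23 and receives 6.1 × 46 × 3/49 = 17.18 from the bonus pool, for a payoff of 40.18.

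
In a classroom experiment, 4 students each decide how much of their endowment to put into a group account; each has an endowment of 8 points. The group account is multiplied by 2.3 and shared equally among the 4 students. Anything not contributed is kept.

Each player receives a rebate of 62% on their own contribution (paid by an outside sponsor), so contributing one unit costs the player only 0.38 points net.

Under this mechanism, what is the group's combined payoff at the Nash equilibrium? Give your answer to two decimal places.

The effective private return per unit is now (2.3/4) / 0.38 = 1.5132 > 1, so every player's dominant strategy flips to full contribution.
So the Nash equilibrium is full contribution by all 4; the group earns 4 × (8 × 0.62 + 2.3 × 8) = 93.44.

93.44 points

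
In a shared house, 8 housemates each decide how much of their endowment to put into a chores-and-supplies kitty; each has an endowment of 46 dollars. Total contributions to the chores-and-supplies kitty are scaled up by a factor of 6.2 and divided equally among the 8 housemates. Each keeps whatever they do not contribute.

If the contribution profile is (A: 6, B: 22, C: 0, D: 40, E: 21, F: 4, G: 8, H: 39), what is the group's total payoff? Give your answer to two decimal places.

Total contributed: 6 + 22 + 0 + 40 + 21 + 4 + 8 + 39 = 140; total kept: 8 × 46 − 140 = 228.
The chores-and-supplies kitty pays out 6.2 × 140 = 868.00 in aggregate.
Group total = 228 + 868.00 = 1096.00.

1096.00 dollars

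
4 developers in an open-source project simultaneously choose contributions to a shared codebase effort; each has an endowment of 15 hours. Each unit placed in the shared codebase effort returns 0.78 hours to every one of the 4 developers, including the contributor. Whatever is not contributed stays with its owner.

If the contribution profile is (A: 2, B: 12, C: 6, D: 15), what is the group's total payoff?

134.20 hours

Total contributed: 2 + 12 + 6 + 15 = 35; total kept: 4 × 15 − 35 = 25.
The shared codebase effort pays out 0.78 × 4 × 35 = 109.20 in aggregate.
Group total = 25 + 109.20 = 134.20.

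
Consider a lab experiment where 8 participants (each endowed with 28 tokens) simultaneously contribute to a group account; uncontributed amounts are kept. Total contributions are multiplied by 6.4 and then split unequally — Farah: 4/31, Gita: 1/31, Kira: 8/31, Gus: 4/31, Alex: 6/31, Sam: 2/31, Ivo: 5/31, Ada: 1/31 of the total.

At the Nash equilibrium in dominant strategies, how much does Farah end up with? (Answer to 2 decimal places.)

A player with share s gets back 6.4·s per unit contributed, so full contribution is dominant for anyone with s > 1/6.4 = 0.1563 and zero contribution is dominant for anyone below.
Kira, Alex and Ivo clear that bar, contributing 28 each; the remaining 5 contribute 0. Total contributed: 84.
Farah keeps 28 and receives 6.4 × 84 × 4/31 = 69.37 from the group account, for a payoff of 97.37.

97.37 tokens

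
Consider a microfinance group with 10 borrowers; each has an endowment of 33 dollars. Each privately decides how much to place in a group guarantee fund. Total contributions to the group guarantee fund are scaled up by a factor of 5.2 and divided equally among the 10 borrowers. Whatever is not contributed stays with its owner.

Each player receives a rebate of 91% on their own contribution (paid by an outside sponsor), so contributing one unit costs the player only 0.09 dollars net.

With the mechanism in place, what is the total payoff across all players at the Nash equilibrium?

2016.30 dollars

Under the mechanism each unit contributed yields (5.2/10) / 0.09 = 5.7778 back to its contributor per unit of net cost, which exceeds 1, making full contribution the dominant choice for everyone.
So the Nash equilibrium is full contribution by all 10; the group earns 10 × (33 × 0.91 + 5.2 × 33) = 2016.30.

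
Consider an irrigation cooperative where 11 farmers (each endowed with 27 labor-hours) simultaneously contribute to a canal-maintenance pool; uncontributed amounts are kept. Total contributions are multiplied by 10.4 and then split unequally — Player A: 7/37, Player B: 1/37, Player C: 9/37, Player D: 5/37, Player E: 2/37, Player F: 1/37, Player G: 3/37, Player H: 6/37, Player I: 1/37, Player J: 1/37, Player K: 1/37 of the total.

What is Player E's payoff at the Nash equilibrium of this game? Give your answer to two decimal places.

87.71 labor-hours

A player with share s gets back 10.4·s per unit contributed, so full contribution is dominant for anyone with s > 1/10.4 = 0.0962 and zero contribution is dominant for anyone below.
The shares above 0.0962 belong to Player A, Player C, Player D and Player H, contributing 27 each; the remaining 7 contribute 0. Total contributed: 108.
Player E keeps 27 and receives 10.4 × 108 × 2/37 = 60.71 from the canal-maintenance pool, for a payoff of 87.71.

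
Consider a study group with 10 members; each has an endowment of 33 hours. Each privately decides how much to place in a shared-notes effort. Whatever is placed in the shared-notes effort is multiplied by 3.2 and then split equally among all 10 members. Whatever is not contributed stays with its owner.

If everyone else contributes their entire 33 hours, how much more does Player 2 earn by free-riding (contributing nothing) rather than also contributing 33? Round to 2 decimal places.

Switching from a contribution of 33 to 0 lets Player 2 keep an extra 33 hours, but lowers the shared-notes effort by 33, which costs Player 2 their own share of that drop: 3.2/10 × 33 = 10.56.
Net gain = 33 − 10.56 = 22.44. The private return per contributed unit (0.3200) is below 1, so free-riding is indeed the best response regardless of what the others do.

22.44 hours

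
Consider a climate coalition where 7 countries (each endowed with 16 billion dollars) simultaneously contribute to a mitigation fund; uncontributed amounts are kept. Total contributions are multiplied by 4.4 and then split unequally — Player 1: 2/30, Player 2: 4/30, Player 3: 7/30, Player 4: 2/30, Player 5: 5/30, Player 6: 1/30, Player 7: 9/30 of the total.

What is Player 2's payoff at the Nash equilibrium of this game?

Each unit j contributes comes back to j as 4.4 × (j's share), so j prefers to contribute only if that share exceeds 1/4.4 = 0.2273; otherwise keeping the unit dominates.
Player 3 and Player 7 are above the threshold, contributing 16 each; the remaining 5 contribute 0. Total contributed: 32.
Player 2 keeps 16 and receives 4.4 × 32 × 4/30 = 18.77 from the mitigation fund, for a payoff of 34.77.

34.77 billion dollars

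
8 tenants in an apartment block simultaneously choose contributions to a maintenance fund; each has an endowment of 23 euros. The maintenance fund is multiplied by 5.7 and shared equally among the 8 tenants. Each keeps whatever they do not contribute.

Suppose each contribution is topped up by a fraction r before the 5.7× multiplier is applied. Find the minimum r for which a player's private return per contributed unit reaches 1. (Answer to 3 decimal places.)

0.404

With matching at rate r, one contributed unit becomes (1 + r) in the maintenance fund and returns 5.7 × (1 + r) / 8 to the contributor.
Setting this equal to 1: 1 + r = 8/5.7 = 1.4035.
So the minimum matching rate is r = 1.4035 − 1 = 0.404.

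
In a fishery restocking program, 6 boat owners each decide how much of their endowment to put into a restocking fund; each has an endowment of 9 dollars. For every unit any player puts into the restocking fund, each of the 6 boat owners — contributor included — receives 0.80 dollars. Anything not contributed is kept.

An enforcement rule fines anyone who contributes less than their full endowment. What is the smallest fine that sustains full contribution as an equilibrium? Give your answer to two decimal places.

1.80 dollars

Given the others contribute fully, the best deviation is to contribute 0 (any partial contribution still incurs the fine and gives up units whose private return 0.80 is below 1).
Deviating from 9 to 0 saves 9 dollars but forfeits the deviator's share of the drop in the restocking fund: 0.80 × 9 = 7.20.
So the deviation gain is 9 − 7.20 = 1.80, and the fine must be at least 1.80 dollars to wipe it out.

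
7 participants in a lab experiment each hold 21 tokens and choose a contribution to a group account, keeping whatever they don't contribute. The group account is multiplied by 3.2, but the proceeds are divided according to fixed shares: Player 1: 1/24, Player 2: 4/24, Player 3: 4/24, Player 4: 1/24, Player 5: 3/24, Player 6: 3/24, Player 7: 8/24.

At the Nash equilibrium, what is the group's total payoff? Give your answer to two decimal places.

A player with share s gets back 3.2·s per unit contributed, so full contribution is dominant for anyone with s > 1/3.2 = 0.3125 and zero contribution is dominant for anyone below.
The only share above 0.3125 is Player 7's 8/24, contributing 21; the remaining 6 contribute 0. Total contributed: 21.
The group account pays out 3.2 × 21 = 67.20 in total (split across the unequal shares, but the aggregate is all that matters for the group sum).
The 6 free-riders keep 21 each, adding 126. Group total = 126 + 67.20 = 193.20.

193.20 tokens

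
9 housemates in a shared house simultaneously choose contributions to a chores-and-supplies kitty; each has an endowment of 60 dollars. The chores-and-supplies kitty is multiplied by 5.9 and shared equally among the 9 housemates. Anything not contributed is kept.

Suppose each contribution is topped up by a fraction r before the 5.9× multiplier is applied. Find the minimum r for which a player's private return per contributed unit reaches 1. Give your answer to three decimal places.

With matching at rate r, one contributed unit becomes (1 + r) in the chores-and-supplies kitty and returns 5.9 × (1 + r) / 9 to the contributor.
Setting this equal to 1: 1 + r = 9/5.9 = 1.5254.
So the minimum matching rate is r = 1.5254 − 1 = 0.525.

0.525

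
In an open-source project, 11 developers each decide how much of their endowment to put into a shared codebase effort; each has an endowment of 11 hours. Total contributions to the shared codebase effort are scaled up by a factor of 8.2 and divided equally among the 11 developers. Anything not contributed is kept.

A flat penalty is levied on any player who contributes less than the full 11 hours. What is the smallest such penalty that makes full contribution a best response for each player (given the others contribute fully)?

Given the others contribute fully, the best deviation is to contribute 0 (any partial contribution still incurs the fine and gives up units whose private return 0.7455 is below 1).
Deviating from 11 to 0 saves 11 hours but forfeits the deviator's share of the drop in the shared codebase effort: 8.2/11 × 11 = 8.20.
So the deviation gain is 11 − 8.20 = 2.80, and the fine must be at least 2.80 hours to wipe it out.

2.80 hours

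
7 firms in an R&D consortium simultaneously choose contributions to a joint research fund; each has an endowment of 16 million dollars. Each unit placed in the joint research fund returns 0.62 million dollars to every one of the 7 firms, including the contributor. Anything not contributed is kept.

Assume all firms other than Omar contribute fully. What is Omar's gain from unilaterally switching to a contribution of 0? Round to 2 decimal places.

6.08 million dollars

Switching from a contribution of 16 to 0 lets Omar keep an extra 16 million dollars, but lowers the joint research fund by 16, which costs Omar their own share of that drop: 0.62 × 16 = 9.92.
Net gain = 16 − 9.92 = 6.08. The private return per contributed unit (0.62) is below 1, so free-riding is indeed the best response regardless of what the others do.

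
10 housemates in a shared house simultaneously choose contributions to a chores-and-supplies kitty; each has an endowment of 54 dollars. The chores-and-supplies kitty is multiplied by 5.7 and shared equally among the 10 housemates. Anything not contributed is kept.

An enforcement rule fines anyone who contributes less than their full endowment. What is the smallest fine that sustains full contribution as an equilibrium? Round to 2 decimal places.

23.22 dollars

Given the others contribute fully, the best deviation is to contribute 0 (any partial contribution still incurs the fine and gives up units whose private return 0.5700 is below 1).
Deviating from 54 to 0 saves 54 dollars but forfeits the deviator's share of the drop in the chores-and-supplies kitty: 5.7/10 × 54 = 30.78.
So the deviation gain is 54 − 30.78 = 23.22, and the fine must be at least 23.22 dollars to wipe it out.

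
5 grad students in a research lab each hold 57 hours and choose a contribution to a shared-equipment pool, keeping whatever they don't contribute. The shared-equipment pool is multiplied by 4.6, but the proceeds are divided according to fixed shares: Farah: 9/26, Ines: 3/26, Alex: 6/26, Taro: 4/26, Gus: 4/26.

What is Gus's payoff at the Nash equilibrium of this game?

137.68 hours

A player with share s gets back 4.6·s per unit contributed, so full contribution is dominant for anyone with s > 1/4.6 = 0.2174 and zero contribution is dominant for anyone below.
The shares above 0.2174 belong to Farah and Alex, contributing 57 each; the remaining 3 contribute 0. Total contributed: 114.
Gus keeps 57 and receives 4.6 × 114 × 4/26 = 80.68 from the shared-equipment pool, for a payoff of 137.68.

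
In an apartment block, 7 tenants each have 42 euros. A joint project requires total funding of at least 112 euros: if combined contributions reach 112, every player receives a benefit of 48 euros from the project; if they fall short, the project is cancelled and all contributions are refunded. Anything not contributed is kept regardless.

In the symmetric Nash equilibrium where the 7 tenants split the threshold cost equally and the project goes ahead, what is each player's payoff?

74 euros

Equal share of the threshold: 112/7 = 16.
At this profile no one gains by cutting their contribution: any cut drops the total below 112, the project is cancelled, contributions are refunded, and the deviator ends with 42, which is less than 42 − 16 + 48 = 74. Contributing more than 16 just wastes the excess. So contributing exactly 16 is a best response.
Each player's payoff: 42 − 16 + 48 = 74.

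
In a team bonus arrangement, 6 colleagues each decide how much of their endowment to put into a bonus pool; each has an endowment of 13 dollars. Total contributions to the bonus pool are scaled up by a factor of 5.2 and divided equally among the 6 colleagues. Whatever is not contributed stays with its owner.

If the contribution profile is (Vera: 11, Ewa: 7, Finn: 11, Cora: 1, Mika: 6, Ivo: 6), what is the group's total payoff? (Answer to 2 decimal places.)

Total contributed: 11 + 7 + 11 + 1 + 6 + 6 = 42; total kept: 6 × 13 − 42 = 36.
The bonus pool pays out 5.2 × 42 = 218.40 in aggregate.
Group total = 36 + 218.40 = 254.40.

254.40 dollars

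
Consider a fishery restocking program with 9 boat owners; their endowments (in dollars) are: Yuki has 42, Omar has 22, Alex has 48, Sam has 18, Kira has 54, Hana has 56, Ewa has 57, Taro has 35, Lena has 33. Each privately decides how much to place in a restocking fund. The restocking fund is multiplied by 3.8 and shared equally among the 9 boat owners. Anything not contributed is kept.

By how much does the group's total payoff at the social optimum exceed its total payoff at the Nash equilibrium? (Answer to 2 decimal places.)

The private return per contributed unit is 3.8/9 = 0.4222 < 1 for every player regardless of endowment, so the Nash equilibrium is zero contribution and the group total is Σ E_j = 42 + 22 + 48 + 18 + 54 + 56 + 57 + 35 + 33 = 365.
Each contributed unit returns 3.800 to the group, so the social optimum is full contribution by everyone: group total = 3.800 × 365 = 1387.00.
Efficiency loss = (3.800 − 1) × 365 = 1022.00.

1022.00 dollars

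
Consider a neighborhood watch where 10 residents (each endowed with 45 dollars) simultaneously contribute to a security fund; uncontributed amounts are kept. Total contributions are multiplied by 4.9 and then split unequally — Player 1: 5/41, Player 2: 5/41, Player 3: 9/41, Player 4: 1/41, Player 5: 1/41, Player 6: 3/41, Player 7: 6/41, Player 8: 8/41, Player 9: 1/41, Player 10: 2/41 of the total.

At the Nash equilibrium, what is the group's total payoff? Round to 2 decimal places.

625.50 dollars

Each unit j contributes comes back to j as 4.9 × (j's share), so j prefers to contribute only if that share exceeds 1/4.9 = 0.2041; otherwise keeping the unit dominates.
Only Player 3 (9/41) clears that bar, contributing 45; the remaining 9 contribute 0. Total contributed: 45.
The security fund pays out 4.9 × 45 = 220.50 in total (split across the unequal shares, but the aggregate is all that matters for the group sum).
The 9 free-riders keep 45 each, adding 405. Group total = 405 + 220.50 = 625.50.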